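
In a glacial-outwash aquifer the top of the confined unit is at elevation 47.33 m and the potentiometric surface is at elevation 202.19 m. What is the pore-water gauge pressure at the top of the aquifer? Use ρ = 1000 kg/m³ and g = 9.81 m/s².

Pressure head at the aquifer top: ψ = h − z = 202.19 − 47.33 = 154.86 m.
P = ρgψ = 1000 × 9.81 × 154.86 = 1519177 Pa ≈ 1520 kPa.

P ≈ 1520 kPa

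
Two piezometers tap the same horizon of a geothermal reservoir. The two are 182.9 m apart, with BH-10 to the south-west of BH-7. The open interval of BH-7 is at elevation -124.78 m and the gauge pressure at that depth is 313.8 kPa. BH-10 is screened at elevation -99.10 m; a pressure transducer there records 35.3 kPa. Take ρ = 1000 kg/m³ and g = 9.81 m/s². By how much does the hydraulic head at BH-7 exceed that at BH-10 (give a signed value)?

Pressure head at BH-7: ψ = P/(ρg) = 313.8×1000 / (1000 × 9.81) = 31.99 m.
Total head at BH-7: h = z + ψ = -124.78 + 31.99 = -92.79 m.
Pressure head at BH-10: ψ = P/(ρg) = 35.3×1000 / (1000 × 9.81) = 3.60 m.
Total head at BH-10: h = z + ψ = -99.10 + 3.60 = -95.50 m.
Head difference: h(BH-7) − h(BH-10) = -92.79 − (-95.50) = 2.71 m.

Δh ≈ 2.71 m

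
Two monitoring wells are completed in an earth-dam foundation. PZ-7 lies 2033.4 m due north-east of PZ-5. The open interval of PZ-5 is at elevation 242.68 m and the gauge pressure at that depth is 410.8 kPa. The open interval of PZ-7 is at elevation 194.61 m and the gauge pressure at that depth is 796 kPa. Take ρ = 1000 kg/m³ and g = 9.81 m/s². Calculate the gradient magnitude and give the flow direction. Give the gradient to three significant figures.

i ≈ 0.00433; groundwater flows toward the north-east

Pressure head at PZ-5: ψ = P/(ρg) = 410.8×1000 / (1000 × 9.81) = 41.88 m.
Total head at PZ-5: h = z + ψ = 242.68 + 41.88 = 284.56 m.
Pressure head at PZ-7: ψ = P/(ρg) = 796×1000 / (1000 × 9.81) = 81.14 m.
Total head at PZ-7: h = z + ψ = 194.61 + 81.14 = 275.75 m.
Head difference: h(PZ-5) − h(PZ-7) = 284.56 − 275.75 = 8.81 m.
Hydraulic gradient: i = |Δh| / L = 8.81 / 2033.4 = 0.00433.
Flow is from higher to lower head: from PZ-5 toward PZ-7, i.e. toward the north-east.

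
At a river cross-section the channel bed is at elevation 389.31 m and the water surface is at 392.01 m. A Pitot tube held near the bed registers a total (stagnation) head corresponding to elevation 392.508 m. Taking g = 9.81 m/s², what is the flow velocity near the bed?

Near the bed, under hydrostatic conditions, the piezometric head (z + ψ) equals the free-surface elevation, 392.01 m.
Velocity head = total − piezometric = 392.508 − 392.01 = 0.498 m.
v = √(2g·h_v) = √(2 × 9.81 × 0.498) = 3.13 m/s.

v ≈ 3.13 m/s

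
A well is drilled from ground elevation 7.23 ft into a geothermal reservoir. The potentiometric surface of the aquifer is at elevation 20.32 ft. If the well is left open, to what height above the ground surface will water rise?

≈ 13.09 ft above ground

Water rises to the potentiometric surface, so the rise above ground = 20.32 − 7.23 = 13.09 ft.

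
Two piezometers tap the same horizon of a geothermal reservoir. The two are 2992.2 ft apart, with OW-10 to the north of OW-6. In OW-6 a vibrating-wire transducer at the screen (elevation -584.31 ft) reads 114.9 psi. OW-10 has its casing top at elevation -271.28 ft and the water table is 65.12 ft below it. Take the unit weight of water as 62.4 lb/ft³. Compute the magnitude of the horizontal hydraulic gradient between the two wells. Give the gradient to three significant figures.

i ≈ 0.00576

Pressure head at OW-6: ψ = 144·P/γ = 144 × 114.9 / 62.4 = 265.15 ft.
Total head at OW-6: h = z + ψ = -584.31 + 265.15 = -319.16 ft.
Total head at OW-10: h = -271.28 − 65.12 = -336.40 ft.
Head difference: h(OW-6) − h(OW-10) = -319.16 − (-336.40) = 17.24 ft.
Hydraulic gradient: i = |Δh| / L = 17.24 / 2992.2 = 0.00576.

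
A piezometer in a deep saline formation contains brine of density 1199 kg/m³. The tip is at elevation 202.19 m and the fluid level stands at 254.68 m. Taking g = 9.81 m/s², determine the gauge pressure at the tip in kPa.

Pressure head ψ = h − z = 254.68 − 202.19 = 52.49 m.
P = ρgψ = 1199 × 9.81 × 52.49 = 617397 Pa ≈ 617 kPa.

P ≈ 617 kPa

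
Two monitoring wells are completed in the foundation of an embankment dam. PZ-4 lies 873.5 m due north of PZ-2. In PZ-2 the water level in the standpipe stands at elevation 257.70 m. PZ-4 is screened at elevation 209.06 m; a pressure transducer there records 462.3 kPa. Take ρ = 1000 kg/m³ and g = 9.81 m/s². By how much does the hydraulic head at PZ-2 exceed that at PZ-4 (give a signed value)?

Total head at PZ-2: h = 257.70 m (water level in the piezometer is the total head).
Pressure head at PZ-4: ψ = P/(ρg) = 462.3×1000 / (1000 × 9.81) = 47.13 m.
Total head at PZ-4: h = z + ψ = 209.06 + 47.13 = 256.19 m.
Head difference: h(PZ-2) − h(PZ-4) = 257.70 − 256.19 = 1.51 m.

Δh ≈ 1.51 m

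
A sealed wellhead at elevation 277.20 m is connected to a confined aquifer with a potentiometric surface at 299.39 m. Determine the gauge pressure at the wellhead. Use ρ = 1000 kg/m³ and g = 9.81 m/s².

P ≈ 218 kPa

Head above the cap: Δh = 299.39 − 277.20 = 22.19 m.
P = ρgΔh = 1000 × 9.81 × 22.19 = 217684 Pa ≈ 218 kPa.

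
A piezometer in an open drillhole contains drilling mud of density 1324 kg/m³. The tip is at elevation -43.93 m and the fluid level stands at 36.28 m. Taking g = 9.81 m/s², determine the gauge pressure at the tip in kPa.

P ≈ 1040 kPa

Pressure head ψ = h − z = 36.28 − (-43.93) = 80.21 m.
P = ρgψ = 1324 × 9.81 × 80.21 = 1041803 Pa ≈ 1040 kPa.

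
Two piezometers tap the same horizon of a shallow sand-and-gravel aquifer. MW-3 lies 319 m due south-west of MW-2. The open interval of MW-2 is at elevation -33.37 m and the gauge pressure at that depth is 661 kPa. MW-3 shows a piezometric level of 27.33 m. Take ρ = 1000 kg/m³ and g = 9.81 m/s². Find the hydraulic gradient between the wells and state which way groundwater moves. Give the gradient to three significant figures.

Pressure head at MW-2: ψ = P/(ρg) = 661×1000 / (1000 × 9.81) = 67.38 m.
Total head at MW-2: h = z + ψ = -33.37 + 67.38 = 34.01 m.
Total head at MW-3: h = 27.33 m (water level in the piezometer is the total head).
Head difference: h(MW-2) − h(MW-3) = 34.01 − 27.33 = 6.68 m.
Hydraulic gradient: i = |Δh| / L = 6.68 / 319 = 0.0209.
Flow is from higher to lower head: from MW-2 toward MW-3, i.e. toward the south-west.

i ≈ 0.0209; groundwater flows toward the south-west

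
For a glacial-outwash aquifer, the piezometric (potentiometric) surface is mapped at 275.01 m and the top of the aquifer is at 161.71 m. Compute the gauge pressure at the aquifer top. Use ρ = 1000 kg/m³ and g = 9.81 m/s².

P ≈ 1110 kPa

Pressure head at the aquifer top: ψ = h − z = 275.01 − 161.71 = 113.30 m.
P = ρgψ = 1000 × 9.81 × 113.30 = 1111473 Pa ≈ 1110 kPa.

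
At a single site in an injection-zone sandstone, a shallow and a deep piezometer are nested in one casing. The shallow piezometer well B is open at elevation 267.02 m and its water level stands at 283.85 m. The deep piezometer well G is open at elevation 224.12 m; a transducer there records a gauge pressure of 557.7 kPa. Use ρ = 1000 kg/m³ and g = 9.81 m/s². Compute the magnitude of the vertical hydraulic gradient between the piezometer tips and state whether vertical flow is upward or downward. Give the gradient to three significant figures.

Total head at well B: h = 283.85 m (water level in the standpipe).
Pressure head at well G: ψ = P/(ρg) = 557.7×1000 / (1000 × 9.81) = 56.85 m.
Total head at well G: h = z + ψ = 224.12 + 56.85 = 280.97 m.
Δh = h(well B) − h(well G) = 283.85 − 280.97 = 2.88 m.
Vertical separation Δz = 267.02 − 224.12 = 42.90 m.
|i_v| = |Δh| / Δz = 2.88 / 42.90 = 0.0671.
Head is higher in the shallow piezometer, so vertical flow is downward (recharge condition).

|i_v| ≈ 0.0671; vertical flow is downward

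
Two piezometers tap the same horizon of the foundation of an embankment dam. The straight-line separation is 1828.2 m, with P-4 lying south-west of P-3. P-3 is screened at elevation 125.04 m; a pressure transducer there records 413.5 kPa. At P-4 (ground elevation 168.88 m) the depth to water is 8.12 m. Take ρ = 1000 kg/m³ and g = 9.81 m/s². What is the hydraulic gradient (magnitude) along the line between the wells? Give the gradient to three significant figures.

i ≈ 0.00352

Pressure head at P-3: ψ = P/(ρg) = 413.5×1000 / (1000 × 9.81) = 42.15 m.
Total head at P-3: h = z + ψ = 125.04 + 42.15 = 167.19 m.
Total head at P-4: h = 168.88 − 8.12 = 160.76 m.
Head difference: h(P-3) − h(P-4) = 167.19 − 160.76 = 6.43 m.
Hydraulic gradient: i = |Δh| / L = 6.43 / 1828.2 = 0.00352.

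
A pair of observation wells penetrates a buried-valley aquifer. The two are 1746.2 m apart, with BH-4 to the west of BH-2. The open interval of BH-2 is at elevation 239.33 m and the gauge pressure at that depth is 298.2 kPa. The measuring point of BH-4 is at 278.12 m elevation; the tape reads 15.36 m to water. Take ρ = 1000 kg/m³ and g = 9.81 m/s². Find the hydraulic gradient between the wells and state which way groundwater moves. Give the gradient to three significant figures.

Pressure head at BH-2: ψ = P/(ρg) = 298.2×1000 / (1000 × 9.81) = 30.40 m.
Total head at BH-2: h = z + ψ = 239.33 + 30.40 = 269.73 m.
Total head at BH-4: h = 278.12 − 15.36 = 262.76 m.
Head difference: h(BH-2) − h(BH-4) = 269.73 − 262.76 = 6.97 m.
Hydraulic gradient: i = |Δh| / L = 6.97 / 1746.2 = 0.00399.
Flow is from higher to lower head: from BH-2 toward BH-4, i.e. toward the west.

i ≈ 0.00399; groundwater flows toward the west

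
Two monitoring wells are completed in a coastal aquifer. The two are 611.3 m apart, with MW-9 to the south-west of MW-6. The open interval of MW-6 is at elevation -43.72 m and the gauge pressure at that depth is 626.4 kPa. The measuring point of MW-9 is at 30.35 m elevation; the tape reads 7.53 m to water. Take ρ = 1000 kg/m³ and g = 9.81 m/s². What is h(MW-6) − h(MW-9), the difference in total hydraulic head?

Δh ≈ -2.69 m

Pressure head at MW-6: ψ = P/(ρg) = 626.4×1000 / (1000 × 9.81) = 63.85 m.
Total head at MW-6: h = z + ψ = -43.72 + 63.85 = 20.13 m.
Total head at MW-9: h = 30.35 − 7.53 = 22.82 m.
Head difference: h(MW-6) − h(MW-9) = 20.13 − 22.82 = -2.69 m.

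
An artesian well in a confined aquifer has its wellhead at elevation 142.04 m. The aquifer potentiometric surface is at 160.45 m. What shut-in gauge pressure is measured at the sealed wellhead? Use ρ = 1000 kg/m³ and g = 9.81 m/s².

Head above the cap: Δh = 160.45 − 142.04 = 18.41 m.
P = ρgΔh = 1000 × 9.81 × 18.41 = 180602 Pa ≈ 181 kPa.

P ≈ 181 kPa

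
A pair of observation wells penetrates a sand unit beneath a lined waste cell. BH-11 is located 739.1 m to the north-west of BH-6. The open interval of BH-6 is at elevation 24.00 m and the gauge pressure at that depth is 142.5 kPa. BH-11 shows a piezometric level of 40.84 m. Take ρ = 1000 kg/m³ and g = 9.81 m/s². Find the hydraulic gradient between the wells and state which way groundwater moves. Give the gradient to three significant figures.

Pressure head at BH-6: ψ = P/(ρg) = 142.5×1000 / (1000 × 9.81) = 14.53 m.
Total head at BH-6: h = z + ψ = 24.00 + 14.53 = 38.53 m.
Total head at BH-11: h = 40.84 m (water level in the piezometer is the total head).
Head difference: h(BH-6) − h(BH-11) = 38.53 − 40.84 = -2.31 m.
Hydraulic gradient: i = |Δh| / L = 2.31 / 739.1 = 0.00313.
Flow is from higher to lower head: from BH-11 toward BH-6, i.e. toward the south-east.

i ≈ 0.00313; groundwater flows toward the south-east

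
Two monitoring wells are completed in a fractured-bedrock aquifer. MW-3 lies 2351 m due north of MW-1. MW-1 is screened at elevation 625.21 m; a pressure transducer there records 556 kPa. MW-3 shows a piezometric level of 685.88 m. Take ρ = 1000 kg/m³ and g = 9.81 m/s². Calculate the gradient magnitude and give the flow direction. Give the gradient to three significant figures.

Pressure head at MW-1: ψ = P/(ρg) = 556×1000 / (1000 × 9.81) = 56.68 m.
Total head at MW-1: h = z + ψ = 625.21 + 56.68 = 681.89 m.
Total head at MW-3: h = 685.88 m (water level in the piezometer is the total head).
Head difference: h(MW-1) − h(MW-3) = 681.89 − 685.88 = -3.99 m.
Hydraulic gradient: i = |Δh| / L = 3.99 / 2351 = 0.00170.
Flow is from higher to lower head: from MW-3 toward MW-1, i.e. toward the south.

i ≈ 0.00170; groundwater flows toward the south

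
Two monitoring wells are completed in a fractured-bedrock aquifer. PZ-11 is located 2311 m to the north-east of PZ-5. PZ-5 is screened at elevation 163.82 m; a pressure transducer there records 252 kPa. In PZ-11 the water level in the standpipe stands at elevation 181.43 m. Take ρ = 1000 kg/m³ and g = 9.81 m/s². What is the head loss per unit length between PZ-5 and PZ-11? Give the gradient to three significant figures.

Pressure head at PZ-5: ψ = P/(ρg) = 252×1000 / (1000 × 9.81) = 25.69 m.
Total head at PZ-5: h = z + ψ = 163.82 + 25.69 = 189.51 m.
Total head at PZ-11: h = 181.43 m (water level in the piezometer is the total head).
Head difference: h(PZ-5) − h(PZ-11) = 189.51 − 181.43 = 8.08 m.
Hydraulic gradient: i = |Δh| / L = 8.08 / 2311 = 0.00350.

i ≈ 0.00350 m/m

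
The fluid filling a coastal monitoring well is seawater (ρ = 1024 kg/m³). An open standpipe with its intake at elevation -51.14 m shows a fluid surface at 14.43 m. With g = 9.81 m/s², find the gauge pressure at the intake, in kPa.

P ≈ 659 kPa

Pressure head ψ = h − z = 14.43 − (-51.14) = 65.57 m.
P = ρgψ = 1024 × 9.81 × 65.57 = 658680 Pa ≈ 659 kPa.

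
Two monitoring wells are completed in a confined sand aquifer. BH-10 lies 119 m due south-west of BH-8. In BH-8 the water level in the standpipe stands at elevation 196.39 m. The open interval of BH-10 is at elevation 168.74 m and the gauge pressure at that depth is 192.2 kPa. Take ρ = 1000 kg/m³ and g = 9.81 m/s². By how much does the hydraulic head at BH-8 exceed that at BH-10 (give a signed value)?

Total head at BH-8: h = 196.39 m (water level in the piezometer is the total head).
Pressure head at BH-10: ψ = P/(ρg) = 192.2×1000 / (1000 × 9.81) = 19.59 m.
Total head at BH-10: h = z + ψ = 168.74 + 19.59 = 188.33 m.
Head difference: h(BH-8) − h(BH-10) = 196.39 − 188.33 = 8.06 m.

Δh ≈ 8.06 m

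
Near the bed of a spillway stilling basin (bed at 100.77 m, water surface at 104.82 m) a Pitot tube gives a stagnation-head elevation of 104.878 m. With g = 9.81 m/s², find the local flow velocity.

Near the bed, under hydrostatic conditions, the piezometric head (z + ψ) equals the free-surface elevation, 104.82 m.
Velocity head = total − piezometric = 104.878 − 104.82 = 0.058 m.
v = √(2g·h_v) = √(2 × 9.81 × 0.058) = 1.07 m/s.

v ≈ 1.07 m/s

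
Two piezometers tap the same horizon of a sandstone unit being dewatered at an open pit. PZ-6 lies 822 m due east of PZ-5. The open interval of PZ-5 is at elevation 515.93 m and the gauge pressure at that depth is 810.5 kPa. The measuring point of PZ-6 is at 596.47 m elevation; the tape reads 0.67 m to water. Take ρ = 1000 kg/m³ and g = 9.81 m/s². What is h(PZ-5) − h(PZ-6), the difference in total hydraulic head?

Pressure head at PZ-5: ψ = P/(ρg) = 810.5×1000 / (1000 × 9.81) = 82.62 m.
Total head at PZ-5: h = z + ψ = 515.93 + 82.62 = 598.55 m.
Total head at PZ-6: h = 596.47 − 0.67 = 595.80 m.
Head difference: h(PZ-5) − h(PZ-6) = 598.55 − 595.80 = 2.75 m.

Δh ≈ 2.75 m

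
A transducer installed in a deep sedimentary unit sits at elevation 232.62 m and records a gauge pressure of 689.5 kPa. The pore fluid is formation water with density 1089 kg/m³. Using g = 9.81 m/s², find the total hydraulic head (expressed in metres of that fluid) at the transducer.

ψ = P/(ρg) = 689.5×1000 / (1089 × 9.81) = 64.54 m.
h = z + ψ = 232.62 + 64.54 = 297.16 m.

h ≈ 297.16 m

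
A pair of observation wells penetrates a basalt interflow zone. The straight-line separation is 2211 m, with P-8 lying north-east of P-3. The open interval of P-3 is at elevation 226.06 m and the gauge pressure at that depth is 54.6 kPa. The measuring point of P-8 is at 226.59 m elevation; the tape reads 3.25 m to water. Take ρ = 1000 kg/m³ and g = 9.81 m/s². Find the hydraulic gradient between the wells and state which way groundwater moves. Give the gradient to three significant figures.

i ≈ 0.00375; groundwater flows toward the north-east

Pressure head at P-3: ψ = P/(ρg) = 54.6×1000 / (1000 × 9.81) = 5.57 m.
Total head at P-3: h = z + ψ = 226.06 + 5.57 = 231.63 m.
Total head at P-8: h = 226.59 − 3.25 = 223.34 m.
Head difference: h(P-3) − h(P-8) = 231.63 − 223.34 = 8.29 m.
Hydraulic gradient: i = |Δh| / L = 8.29 / 2211 = 0.00375.
Flow is from higher to lower head: from P-3 toward P-8, i.e. toward the north-east.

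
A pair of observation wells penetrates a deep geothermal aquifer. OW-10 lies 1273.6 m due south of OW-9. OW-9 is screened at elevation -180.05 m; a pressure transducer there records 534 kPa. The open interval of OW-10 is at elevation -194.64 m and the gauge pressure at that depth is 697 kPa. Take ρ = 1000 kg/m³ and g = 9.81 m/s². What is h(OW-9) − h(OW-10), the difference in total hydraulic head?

Pressure head at OW-9: ψ = P/(ρg) = 534×1000 / (1000 × 9.81) = 54.43 m.
Total head at OW-9: h = z + ψ = -180.05 + 54.43 = -125.62 m.
Pressure head at OW-10: ψ = P/(ρg) = 697×1000 / (1000 × 9.81) = 71.05 m.
Total head at OW-10: h = z + ψ = -194.64 + 71.05 = -123.59 m.
Head difference: h(OW-9) − h(OW-10) = -125.62 − (-123.59) = -2.03 m.

Δh ≈ -2.03 m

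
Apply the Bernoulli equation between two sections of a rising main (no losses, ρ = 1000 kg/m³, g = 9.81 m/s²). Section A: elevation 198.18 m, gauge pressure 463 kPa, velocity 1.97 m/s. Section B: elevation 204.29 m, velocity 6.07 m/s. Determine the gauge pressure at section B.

P₂ ≈ 387 kPa

Pressure head at A: ψ₁ = P₁/(ρg) = 463×1000 / (1000 × 9.81) = 47.20 m.
Velocity heads: v₁²/2g = 1.97²/19.62 = 0.198 m; v₂²/2g = 6.07²/19.62 = 1.878 m.
Total head H = z₁ + ψ₁ + v₁²/2g = 198.18 + 47.20 + 0.198 = 245.58 m.
ψ₂ = H − z₂ − v₂²/2g = 245.58 − 204.29 − 1.878 = 39.41 m.
P₂ = ρgψ₂ = 1000 × 9.81 × 39.41 ≈ 387 kPa.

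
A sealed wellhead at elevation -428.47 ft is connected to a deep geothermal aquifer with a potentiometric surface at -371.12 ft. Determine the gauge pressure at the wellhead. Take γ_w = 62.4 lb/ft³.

P ≈ 24.9 psi

Head above the cap: Δh = -371.12 − (-428.47) = 57.35 ft.
P = γΔh/144 = 62.4 × 57.35 / 144 = 24.9 psi.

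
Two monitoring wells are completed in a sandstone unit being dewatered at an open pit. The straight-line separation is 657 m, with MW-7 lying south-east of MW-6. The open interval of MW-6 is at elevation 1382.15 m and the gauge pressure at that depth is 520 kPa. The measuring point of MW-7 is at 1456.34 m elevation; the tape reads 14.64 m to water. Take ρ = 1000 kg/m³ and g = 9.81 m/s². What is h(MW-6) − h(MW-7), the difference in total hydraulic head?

Pressure head at MW-6: ψ = P/(ρg) = 520×1000 / (1000 × 9.81) = 53.01 m.
Total head at MW-6: h = z + ψ = 1382.15 + 53.01 = 1435.16 m.
Total head at MW-7: h = 1456.34 − 14.64 = 1441.70 m.
Head difference: h(MW-6) − h(MW-7) = 1435.16 − 1441.70 = -6.54 m.

Δh ≈ -6.54 m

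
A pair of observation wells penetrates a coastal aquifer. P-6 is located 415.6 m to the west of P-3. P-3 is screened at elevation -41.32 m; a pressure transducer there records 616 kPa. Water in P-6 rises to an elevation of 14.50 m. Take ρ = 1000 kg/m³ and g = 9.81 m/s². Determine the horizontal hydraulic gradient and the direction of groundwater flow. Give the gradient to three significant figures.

Pressure head at P-3: ψ = P/(ρg) = 616×1000 / (1000 × 9.81) = 62.79 m.
Total head at P-3: h = z + ψ = -41.32 + 62.79 = 21.47 m.
Total head at P-6: h = 14.50 m (water level in the piezometer is the total head).
Head difference: h(P-3) − h(P-6) = 21.47 − 14.50 = 6.97 m.
Hydraulic gradient: i = |Δh| / L = 6.97 / 415.6 = 0.0168.
Flow is from higher to lower head: from P-3 toward P-6, i.e. toward the west.

i ≈ 0.0168; groundwater flows toward the west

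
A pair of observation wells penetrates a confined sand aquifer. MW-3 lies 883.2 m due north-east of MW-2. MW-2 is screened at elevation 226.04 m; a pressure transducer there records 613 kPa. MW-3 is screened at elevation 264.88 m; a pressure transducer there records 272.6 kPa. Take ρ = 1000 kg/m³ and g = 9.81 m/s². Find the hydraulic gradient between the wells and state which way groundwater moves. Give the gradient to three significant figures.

i ≈ 0.00469; groundwater flows toward the south-west

Pressure head at MW-2: ψ = P/(ρg) = 613×1000 / (1000 × 9.81) = 62.49 m.
Total head at MW-2: h = z + ψ = 226.04 + 62.49 = 288.53 m.
Pressure head at MW-3: ψ = P/(ρg) = 272.6×1000 / (1000 × 9.81) = 27.79 m.
Total head at MW-3: h = z + ψ = 264.88 + 27.79 = 292.67 m.
Head difference: h(MW-2) − h(MW-3) = 288.53 − 292.67 = -4.14 m.
Hydraulic gradient: i = |Δh| / L = 4.14 / 883.2 = 0.00469.
Flow is from higher to lower head: from MW-3 toward MW-2, i.e. toward the south-west.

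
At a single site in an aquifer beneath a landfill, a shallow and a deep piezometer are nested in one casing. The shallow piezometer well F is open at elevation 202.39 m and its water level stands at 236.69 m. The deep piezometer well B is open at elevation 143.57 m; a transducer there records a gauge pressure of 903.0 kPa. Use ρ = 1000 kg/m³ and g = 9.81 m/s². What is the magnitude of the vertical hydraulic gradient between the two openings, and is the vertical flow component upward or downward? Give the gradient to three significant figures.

|i_v| ≈ 0.0182; vertical flow is downward

Total head at well F: h = 236.69 m (water level in the standpipe).
Pressure head at well B: ψ = P/(ρg) = 903.0×1000 / (1000 × 9.81) = 92.05 m.
Total head at well B: h = z + ψ = 143.57 + 92.05 = 235.62 m.
Δh = h(well F) − h(well B) = 236.69 − 235.62 = 1.07 m.
Vertical separation Δz = 202.39 − 143.57 = 58.82 m.
|i_v| = |Δh| / Δz = 1.07 / 58.82 = 0.0182.
Head is higher in the shallow piezometer, so vertical flow is downward (recharge condition).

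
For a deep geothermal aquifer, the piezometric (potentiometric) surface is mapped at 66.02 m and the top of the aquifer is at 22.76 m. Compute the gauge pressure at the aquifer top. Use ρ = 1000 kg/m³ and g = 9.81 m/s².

Pressure head at the aquifer top: ψ = h − z = 66.02 − 22.76 = 43.26 m.
P = ρgψ = 1000 × 9.81 × 43.26 = 424381 Pa ≈ 424 kPa.

P ≈ 424 kPa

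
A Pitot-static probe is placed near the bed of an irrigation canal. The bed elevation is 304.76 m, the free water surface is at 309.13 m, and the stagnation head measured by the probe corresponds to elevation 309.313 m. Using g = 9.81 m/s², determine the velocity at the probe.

Near the bed, under hydrostatic conditions, the piezometric head (z + ψ) equals the free-surface elevation, 309.13 m.
Velocity head = total − piezometric = 309.313 − 309.13 = 0.183 m.
v = √(2g·h_v) = √(2 × 9.81 × 0.183) = 1.89 m/s.

v ≈ 1.89 m/s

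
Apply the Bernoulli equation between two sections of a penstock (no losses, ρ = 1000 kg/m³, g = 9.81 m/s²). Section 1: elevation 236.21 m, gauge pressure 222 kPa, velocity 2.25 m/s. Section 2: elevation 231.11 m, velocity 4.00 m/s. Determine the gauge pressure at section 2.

Pressure head at 1: ψ₁ = P₁/(ρg) = 222×1000 / (1000 × 9.81) = 22.63 m.
Velocity heads: v₁²/2g = 2.25²/19.62 = 0.258 m; v₂²/2g = 4.00²/19.62 = 0.815 m.
Total head H = z₁ + ψ₁ + v₁²/2g = 236.21 + 22.63 + 0.258 = 259.10 m.
ψ₂ = H − z₂ − v₂²/2g = 259.10 − 231.11 − 0.815 = 27.18 m.
P₂ = ρgψ₂ = 1000 × 9.81 × 27.18 ≈ 267 kPa.

P₂ ≈ 267 kPa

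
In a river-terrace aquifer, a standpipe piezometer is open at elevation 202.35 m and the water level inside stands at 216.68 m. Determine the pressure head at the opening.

ψ ≈ 14.33 m

Total head h = 216.68 m (the water-surface elevation in the piezometer).
Pressure head ψ = h − z = 216.68 − 202.35 = 14.33 m.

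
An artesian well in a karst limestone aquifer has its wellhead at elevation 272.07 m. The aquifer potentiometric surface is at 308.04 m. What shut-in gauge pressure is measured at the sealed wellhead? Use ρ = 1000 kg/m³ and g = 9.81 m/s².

Head above the cap: Δh = 308.04 − 272.07 = 35.97 m.
P = ρgΔh = 1000 × 9.81 × 35.97 = 352866 Pa ≈ 353 kPa.

P ≈ 353 kPa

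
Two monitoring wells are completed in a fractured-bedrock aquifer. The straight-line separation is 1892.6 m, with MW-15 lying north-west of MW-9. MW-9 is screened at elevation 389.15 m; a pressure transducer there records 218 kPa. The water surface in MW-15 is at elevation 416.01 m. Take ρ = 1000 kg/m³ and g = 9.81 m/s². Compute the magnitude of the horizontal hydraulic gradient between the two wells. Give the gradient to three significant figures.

Pressure head at MW-9: ψ = P/(ρg) = 218×1000 / (1000 × 9.81) = 22.22 m.
Total head at MW-9: h = z + ψ = 389.15 + 22.22 = 411.37 m.
Total head at MW-15: h = 416.01 m (water level in the piezometer is the total head).
Head difference: h(MW-9) − h(MW-15) = 411.37 − 416.01 = -4.64 m.
Hydraulic gradient: i = |Δh| / L = 4.64 / 1892.6 = 0.00245.

i ≈ 0.00245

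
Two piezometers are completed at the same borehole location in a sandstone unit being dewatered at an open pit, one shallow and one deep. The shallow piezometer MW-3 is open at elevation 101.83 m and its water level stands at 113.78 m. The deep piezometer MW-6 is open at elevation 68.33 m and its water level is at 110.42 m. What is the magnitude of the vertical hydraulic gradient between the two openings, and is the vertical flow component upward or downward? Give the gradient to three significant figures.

Total head at MW-3: h = 113.78 m (water level in the standpipe).
Total head at MW-6: h = 110.42 m.
Δh = h(MW-3) − h(MW-6) = 113.78 − 110.42 = 3.36 m.
Vertical separation Δz = 101.83 − 68.33 = 33.50 m.
|i_v| = |Δh| / Δz = 3.36 / 33.50 = 0.100.
Head is higher in the shallow piezometer, so vertical flow is downward (recharge condition).

|i_v| ≈ 0.100; vertical flow is downward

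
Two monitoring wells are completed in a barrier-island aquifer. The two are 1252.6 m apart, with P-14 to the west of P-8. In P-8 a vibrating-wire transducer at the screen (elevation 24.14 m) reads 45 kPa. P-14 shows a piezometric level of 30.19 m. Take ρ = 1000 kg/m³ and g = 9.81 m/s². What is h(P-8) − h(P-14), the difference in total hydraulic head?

Pressure head at P-8: ψ = P/(ρg) = 45×1000 / (1000 × 9.81) = 4.59 m.
Total head at P-8: h = z + ψ = 24.14 + 4.59 = 28.73 m.
Total head at P-14: h = 30.19 m (water level in the piezometer is the total head).
Head difference: h(P-8) − h(P-14) = 28.73 − 30.19 = -1.46 m.

Δh ≈ -1.46 m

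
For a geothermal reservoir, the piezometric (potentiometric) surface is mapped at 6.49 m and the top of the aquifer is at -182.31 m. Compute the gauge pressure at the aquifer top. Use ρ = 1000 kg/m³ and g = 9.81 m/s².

P ≈ 1850 kPa

Pressure head at the aquifer top: ψ = h − z = 6.49 − (-182.31) = 188.80 m.
P = ρgψ = 1000 × 9.81 × 188.80 = 1852128 Pa ≈ 1850 kPa.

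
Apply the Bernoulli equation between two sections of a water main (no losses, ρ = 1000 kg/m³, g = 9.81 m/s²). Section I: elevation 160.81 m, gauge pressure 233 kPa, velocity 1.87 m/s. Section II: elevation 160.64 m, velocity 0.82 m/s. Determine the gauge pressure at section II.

Pressure head at I: ψ₁ = P₁/(ρg) = 233×1000 / (1000 × 9.81) = 23.75 m.
Velocity heads: v₁²/2g = 1.87²/19.62 = 0.178 m; v₂²/2g = 0.82²/19.62 = 0.034 m.
Total head H = z₁ + ψ₁ + v₁²/2g = 160.81 + 23.75 + 0.178 = 184.74 m.
ψ₂ = H − z₂ − v₂²/2g = 184.74 − 160.64 − 0.034 = 24.07 m.
P₂ = ρgψ₂ = 1000 × 9.81 × 24.07 ≈ 236 kPa.

P₂ ≈ 236 kPa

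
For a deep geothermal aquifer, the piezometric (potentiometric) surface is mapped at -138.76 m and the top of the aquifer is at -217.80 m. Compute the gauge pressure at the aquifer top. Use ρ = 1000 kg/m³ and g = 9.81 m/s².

Pressure head at the aquifer top: ψ = h − z = -138.76 − (-217.80) = 79.04 m.
P = ρgψ = 1000 × 9.81 × 79.04 = 775382 Pa ≈ 775 kPa.

P ≈ 775 kPa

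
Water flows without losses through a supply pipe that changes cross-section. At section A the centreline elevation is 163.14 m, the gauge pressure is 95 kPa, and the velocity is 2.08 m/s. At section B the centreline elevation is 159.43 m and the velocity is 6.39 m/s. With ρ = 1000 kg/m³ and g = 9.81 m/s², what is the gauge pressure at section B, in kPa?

P₂ ≈ 113 kPa

Pressure head at A: ψ₁ = P₁/(ρg) = 95×1000 / (1000 × 9.81) = 9.68 m.
Velocity heads: v₁²/2g = 2.08²/19.62 = 0.221 m; v₂²/2g = 6.39²/19.62 = 2.081 m.
Total head H = z₁ + ψ₁ + v₁²/2g = 163.14 + 9.68 + 0.221 = 173.04 m.
ψ₂ = H − z₂ − v₂²/2g = 173.04 − 159.43 − 2.081 = 11.53 m.
P₂ = ρgψ₂ = 1000 × 9.81 × 11.53 ≈ 113 kPa.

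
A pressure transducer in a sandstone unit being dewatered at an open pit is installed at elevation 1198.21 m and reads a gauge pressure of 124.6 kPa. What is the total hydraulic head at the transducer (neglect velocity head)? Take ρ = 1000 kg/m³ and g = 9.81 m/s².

ψ = P/(ρg) = 124.6×1000 / (1000 × 9.81) = 12.70 m.
h = z + ψ = 1198.21 + 12.70 = 1210.91 m.

h ≈ 1210.91 m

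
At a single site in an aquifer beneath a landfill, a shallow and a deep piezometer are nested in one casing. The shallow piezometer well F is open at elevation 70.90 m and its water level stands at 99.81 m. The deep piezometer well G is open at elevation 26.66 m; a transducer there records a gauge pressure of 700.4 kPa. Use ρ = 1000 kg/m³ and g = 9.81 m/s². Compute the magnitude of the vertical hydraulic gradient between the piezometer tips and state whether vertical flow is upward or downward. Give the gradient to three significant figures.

|i_v| ≈ 0.0396; vertical flow is downward

Total head at well F: h = 99.81 m (water level in the standpipe).
Pressure head at well G: ψ = P/(ρg) = 700.4×1000 / (1000 × 9.81) = 71.40 m.
Total head at well G: h = z + ψ = 26.66 + 71.40 = 98.06 m.
Δh = h(well F) − h(well G) = 99.81 − 98.06 = 1.75 m.
Vertical separation Δz = 70.90 − 26.66 = 44.24 m.
|i_v| = |Δh| / Δz = 1.75 / 44.24 = 0.0396.
Head is higher in the shallow piezometer, so vertical flow is downward (recharge condition).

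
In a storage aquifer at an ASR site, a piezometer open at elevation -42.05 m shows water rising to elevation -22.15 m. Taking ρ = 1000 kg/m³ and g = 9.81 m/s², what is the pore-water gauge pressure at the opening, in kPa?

P ≈ 195 kPa

Pressure head ψ = h − z = -22.15 − (-42.05) = 19.90 m.
P = ρgψ = 1000 × 9.81 × 19.90 = 195219 Pa ≈ 195 kPa.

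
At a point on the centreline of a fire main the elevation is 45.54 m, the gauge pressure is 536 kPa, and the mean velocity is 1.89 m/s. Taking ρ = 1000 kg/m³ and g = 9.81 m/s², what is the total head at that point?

Pressure head ψ = P/(ρg) = 536×1000 / (1000 × 9.81) = 54.64 m.
Velocity head = v²/(2g) = 1.89² / (2 × 9.81) = 0.182 m.
h = z + ψ + v²/(2g) = 45.54 + 54.64 + 0.182 = 100.36 m.

h ≈ 100.36 m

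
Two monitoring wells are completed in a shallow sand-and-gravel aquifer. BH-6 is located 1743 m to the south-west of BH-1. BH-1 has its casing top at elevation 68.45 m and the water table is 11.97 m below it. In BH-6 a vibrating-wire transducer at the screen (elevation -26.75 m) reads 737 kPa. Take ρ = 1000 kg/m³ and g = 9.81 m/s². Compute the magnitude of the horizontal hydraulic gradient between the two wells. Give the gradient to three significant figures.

Total head at BH-1: h = 68.45 − 11.97 = 56.48 m.
Pressure head at BH-6: ψ = P/(ρg) = 737×1000 / (1000 × 9.81) = 75.13 m.
Total head at BH-6: h = z + ψ = -26.75 + 75.13 = 48.38 m.
Head difference: h(BH-1) − h(BH-6) = 56.48 − 48.38 = 8.10 m.
Hydraulic gradient: i = |Δh| / L = 8.10 / 1743 = 0.00465.

i ≈ 0.00465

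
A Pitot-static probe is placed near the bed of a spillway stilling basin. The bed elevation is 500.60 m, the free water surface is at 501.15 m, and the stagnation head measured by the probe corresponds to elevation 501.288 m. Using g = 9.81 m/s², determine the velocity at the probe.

Near the bed, under hydrostatic conditions, the piezometric head (z + ψ) equals the free-surface elevation, 501.15 m.
Velocity head = total − piezometric = 501.288 − 501.15 = 0.138 m.
v = √(2g·h_v) = √(2 × 9.81 × 0.138) = 1.65 m/s.

v ≈ 1.65 m/s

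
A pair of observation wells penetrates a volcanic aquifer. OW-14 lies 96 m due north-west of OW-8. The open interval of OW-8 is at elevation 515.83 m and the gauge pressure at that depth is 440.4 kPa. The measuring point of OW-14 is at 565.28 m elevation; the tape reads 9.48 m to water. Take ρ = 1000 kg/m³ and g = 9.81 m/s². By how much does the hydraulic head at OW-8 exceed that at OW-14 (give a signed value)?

Δh ≈ 4.92 m

Pressure head at OW-8: ψ = P/(ρg) = 440.4×1000 / (1000 × 9.81) = 44.89 m.
Total head at OW-8: h = z + ψ = 515.83 + 44.89 = 560.72 m.
Total head at OW-14: h = 565.28 − 9.48 = 555.80 m.
Head difference: h(OW-8) − h(OW-14) = 560.72 − 555.80 = 4.92 m.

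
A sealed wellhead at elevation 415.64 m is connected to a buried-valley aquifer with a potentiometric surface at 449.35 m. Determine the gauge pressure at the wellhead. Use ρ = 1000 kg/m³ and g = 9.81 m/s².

P ≈ 331 kPa

Head above the cap: Δh = 449.35 − 415.64 = 33.71 m.
P = ρgΔh = 1000 × 9.81 × 33.71 = 330695 Pa ≈ 331 kPa.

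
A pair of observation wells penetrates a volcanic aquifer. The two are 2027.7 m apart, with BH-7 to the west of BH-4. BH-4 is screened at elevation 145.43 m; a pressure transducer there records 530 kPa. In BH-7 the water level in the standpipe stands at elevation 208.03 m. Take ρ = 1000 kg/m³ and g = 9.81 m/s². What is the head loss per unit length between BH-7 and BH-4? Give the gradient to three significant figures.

i ≈ 0.00423 m/m

Pressure head at BH-4: ψ = P/(ρg) = 530×1000 / (1000 × 9.81) = 54.03 m.
Total head at BH-4: h = z + ψ = 145.43 + 54.03 = 199.46 m.
Total head at BH-7: h = 208.03 m (water level in the piezometer is the total head).
Head difference: h(BH-4) − h(BH-7) = 199.46 − 208.03 = -8.57 m.
Hydraulic gradient: i = |Δh| / L = 8.57 / 2027.7 = 0.00423.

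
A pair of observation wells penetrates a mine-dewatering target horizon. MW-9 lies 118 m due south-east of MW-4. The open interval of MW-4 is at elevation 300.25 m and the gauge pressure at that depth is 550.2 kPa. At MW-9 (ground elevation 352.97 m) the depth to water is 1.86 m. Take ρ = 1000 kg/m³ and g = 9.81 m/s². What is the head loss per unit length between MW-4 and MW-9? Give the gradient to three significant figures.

Pressure head at MW-4: ψ = P/(ρg) = 550.2×1000 / (1000 × 9.81) = 56.09 m.
Total head at MW-4: h = z + ψ = 300.25 + 56.09 = 356.34 m.
Total head at MW-9: h = 352.97 − 1.86 = 351.11 m.
Head difference: h(MW-4) − h(MW-9) = 356.34 − 351.11 = 5.23 m.
Hydraulic gradient: i = |Δh| / L = 5.23 / 118 = 0.0443.

i ≈ 0.0443 m/m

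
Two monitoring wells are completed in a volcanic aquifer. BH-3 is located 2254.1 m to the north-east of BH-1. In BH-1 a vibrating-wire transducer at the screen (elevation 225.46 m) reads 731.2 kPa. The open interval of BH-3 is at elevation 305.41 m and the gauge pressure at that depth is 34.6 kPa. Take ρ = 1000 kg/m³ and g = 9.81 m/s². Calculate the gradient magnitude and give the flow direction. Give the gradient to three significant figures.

i ≈ 0.00397; groundwater flows toward the south-west

Pressure head at BH-1: ψ = P/(ρg) = 731.2×1000 / (1000 × 9.81) = 74.54 m.
Total head at BH-1: h = z + ψ = 225.46 + 74.54 = 300.00 m.
Pressure head at BH-3: ψ = P/(ρg) = 34.6×1000 / (1000 × 9.81) = 3.53 m.
Total head at BH-3: h = z + ψ = 305.41 + 3.53 = 308.94 m.
Head difference: h(BH-1) − h(BH-3) = 300.00 − 308.94 = -8.94 m.
Hydraulic gradient: i = |Δh| / L = 8.94 / 2254.1 = 0.00397.
Flow is from higher to lower head: from BH-3 toward BH-1, i.e. toward the south-west.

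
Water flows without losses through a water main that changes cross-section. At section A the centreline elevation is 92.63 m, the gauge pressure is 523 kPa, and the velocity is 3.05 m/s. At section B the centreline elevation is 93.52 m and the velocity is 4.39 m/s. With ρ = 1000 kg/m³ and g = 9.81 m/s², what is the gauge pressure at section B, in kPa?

Pressure head at A: ψ₁ = P₁/(ρg) = 523×1000 / (1000 × 9.81) = 53.31 m.
Velocity heads: v₁²/2g = 3.05²/19.62 = 0.474 m; v₂²/2g = 4.39²/19.62 = 0.982 m.
Total head H = z₁ + ψ₁ + v₁²/2g = 92.63 + 53.31 + 0.474 = 146.41 m.
ψ₂ = H − z₂ − v₂²/2g = 146.41 − 93.52 − 0.982 = 51.91 m.
P₂ = ρgψ₂ = 1000 × 9.81 × 51.91 ≈ 509 kPa.

P₂ ≈ 509 kPa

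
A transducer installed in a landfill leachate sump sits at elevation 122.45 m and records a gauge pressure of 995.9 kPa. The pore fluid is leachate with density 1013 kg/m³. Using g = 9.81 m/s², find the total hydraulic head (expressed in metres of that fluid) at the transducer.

h ≈ 222.67 m

ψ = P/(ρg) = 995.9×1000 / (1013 × 9.81) = 100.22 m.
h = z + ψ = 122.45 + 100.22 = 222.67 m.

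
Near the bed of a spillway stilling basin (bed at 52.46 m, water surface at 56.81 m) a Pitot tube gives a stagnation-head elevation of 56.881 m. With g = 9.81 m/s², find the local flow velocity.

v ≈ 1.18 m/s

Near the bed, under hydrostatic conditions, the piezometric head (z + ψ) equals the free-surface elevation, 56.81 m.
Velocity head = total − piezometric = 56.881 − 56.81 = 0.071 m.
v = √(2g·h_v) = √(2 × 9.81 × 0.071) = 1.18 m/s.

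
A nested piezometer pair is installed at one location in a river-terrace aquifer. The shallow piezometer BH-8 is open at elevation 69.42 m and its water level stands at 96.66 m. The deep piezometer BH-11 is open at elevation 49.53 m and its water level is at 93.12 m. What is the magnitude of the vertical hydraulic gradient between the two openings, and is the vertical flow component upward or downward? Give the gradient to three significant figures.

Total head at BH-8: h = 96.66 m (water level in the standpipe).
Total head at BH-11: h = 93.12 m.
Δh = h(BH-8) − h(BH-11) = 96.66 − 93.12 = 3.54 m.
Vertical separation Δz = 69.42 − 49.53 = 19.89 m.
|i_v| = |Δh| / Δz = 3.54 / 19.89 = 0.178.
Head is higher in the shallow piezometer, so vertical flow is downward (recharge condition).

|i_v| ≈ 0.178; vertical flow is downward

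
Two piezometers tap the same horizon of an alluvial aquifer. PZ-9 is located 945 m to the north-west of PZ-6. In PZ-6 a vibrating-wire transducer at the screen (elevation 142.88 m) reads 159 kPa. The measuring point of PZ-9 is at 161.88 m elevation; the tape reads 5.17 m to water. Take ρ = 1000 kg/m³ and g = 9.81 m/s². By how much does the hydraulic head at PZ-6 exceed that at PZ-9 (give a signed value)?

Δh ≈ 2.38 m

Pressure head at PZ-6: ψ = P/(ρg) = 159×1000 / (1000 × 9.81) = 16.21 m.
Total head at PZ-6: h = z + ψ = 142.88 + 16.21 = 159.09 m.
Total head at PZ-9: h = 161.88 − 5.17 = 156.71 m.
Head difference: h(PZ-6) − h(PZ-9) = 159.09 − 156.71 = 2.38 m.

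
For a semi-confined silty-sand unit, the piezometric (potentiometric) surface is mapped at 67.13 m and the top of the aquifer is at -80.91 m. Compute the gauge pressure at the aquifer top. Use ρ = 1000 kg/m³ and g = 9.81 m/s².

Pressure head at the aquifer top: ψ = h − z = 67.13 − (-80.91) = 148.04 m.
P = ρgψ = 1000 × 9.81 × 148.04 = 1452272 Pa ≈ 1450 kPa.

P ≈ 1450 kPa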